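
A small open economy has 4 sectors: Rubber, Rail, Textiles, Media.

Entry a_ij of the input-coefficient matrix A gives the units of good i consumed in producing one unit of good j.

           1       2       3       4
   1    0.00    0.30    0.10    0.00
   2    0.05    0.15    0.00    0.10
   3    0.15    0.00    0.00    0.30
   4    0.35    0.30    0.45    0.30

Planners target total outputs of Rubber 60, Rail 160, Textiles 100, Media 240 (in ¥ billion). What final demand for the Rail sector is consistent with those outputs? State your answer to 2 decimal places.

d_2 = 109.00

I − A =
  [   1.00    -0.30    -0.10     0.00]
  [  -0.05     0.85     0.00    -0.10]
  [  -0.15     0.00     1.00    -0.30]
  [  -0.35    -0.30    -0.45     0.70]
d = (I − A) x:
  d_1 = (+1.00)·60 + (-0.30)·160 + (-0.10)·100 + (+0.00)·240 = 2.00
  d_2 = (-0.05)·60 + (+0.85)·160 + (+0.00)·100 + (-0.10)·240 = 109.00
  d_3 = (-0.15)·60 + (+0.00)·160 + (+1.00)·100 + (-0.30)·240 = 19.00
  d_4 = (-0.35)·60 + (-0.30)·160 + (-0.45)·100 + (+0.70)·240 = 54.00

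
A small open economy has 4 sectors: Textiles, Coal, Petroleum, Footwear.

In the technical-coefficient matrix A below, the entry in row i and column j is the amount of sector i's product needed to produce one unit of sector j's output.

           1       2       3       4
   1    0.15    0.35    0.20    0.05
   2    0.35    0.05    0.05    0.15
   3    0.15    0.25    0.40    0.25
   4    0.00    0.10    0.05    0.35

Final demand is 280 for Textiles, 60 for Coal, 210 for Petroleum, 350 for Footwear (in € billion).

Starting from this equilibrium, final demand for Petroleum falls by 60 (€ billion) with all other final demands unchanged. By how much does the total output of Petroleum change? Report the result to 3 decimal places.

Δx_3 = -125.210

I − A =
  [   0.85    -0.35    -0.20    -0.05]
  [  -0.35     0.95    -0.05    -0.15]
  [  -0.15    -0.25     0.60    -0.25]
  [   0.00    -0.10    -0.05     0.65]
Compute the cofactors C_ij = (−1)^(i+j)·(3×3 minor ij) of I−A; the adjugate is their transpose:
adj(I−A) = Cᵀ =
  [ 0.338375   0.173250   0.137125   0.118750]
  [ 0.138125   0.301000   0.080375   0.111000]
  [ 0.156000   0.194250   0.430750   0.222500]
  [ 0.033250   0.061250   0.045500   0.351750]
det(I−A) = Σ_j (I−A)_1j·C_1j = (0.85)(0.338375) + (-0.35)(0.138125) + (-0.20)(0.156000) + (-0.05)(0.033250) = 0.2064125
(I − A)⁻¹ = adj(I−A) / det(I−A) ≈
  [   1.6393     0.8393     0.6643     0.5753]
  [   0.6692     1.4582     0.3894     0.5378]
  [   0.7558     0.9411     2.0868     1.0779]
  [   0.1611     0.2967     0.2204     1.7041]
Δx = (I − A)⁻¹ Δd with Δd having -60 in the Petroleum component and 0 elsewhere.
So Δx_3 = L_33 · (-60), where L_33 = adj(I−A)_33 / det(I−A) = 0.430750 / 0.2064125.
Δx_3 = 0.430750 × (-60) / 0.2064125 = -25.845 / 0.2064125 ≈ -125.210.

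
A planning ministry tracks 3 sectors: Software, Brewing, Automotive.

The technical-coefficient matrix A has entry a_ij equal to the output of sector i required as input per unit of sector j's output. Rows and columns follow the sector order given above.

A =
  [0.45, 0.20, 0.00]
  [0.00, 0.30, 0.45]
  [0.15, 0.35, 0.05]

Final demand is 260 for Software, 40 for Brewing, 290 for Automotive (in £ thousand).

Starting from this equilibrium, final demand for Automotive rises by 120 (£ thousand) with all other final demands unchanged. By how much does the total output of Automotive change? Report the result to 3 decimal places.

Δx_A = 173.929

I − A =
  [   0.55    -0.20     0.00]
  [   0.00     0.70    -0.45]
  [  -0.15    -0.35     0.95]
Cofactors of I−A, C_ij = (−1)^(i+j)·(minor ij) (rows/columns in the sector order above):
  C_11 = (0.70)(0.95) − (-0.45)(-0.35) = 0.5075
  C_12 = −[(0.00)(0.95) − (-0.45)(-0.15)] = 0.0675
  C_13 = (0.00)(-0.35) − (0.70)(-0.15) = 0.1050
  C_21 = −[(-0.20)(0.95) − (0.00)(-0.35)] = 0.1900
  C_22 = (0.55)(0.95) − (0.00)(-0.15) = 0.5225
  C_23 = −[(0.55)(-0.35) − (-0.20)(-0.15)] = 0.2225
  C_31 = (-0.20)(-0.45) − (0.00)(0.70) = 0.0900
  C_32 = −[(0.55)(-0.45) − (0.00)(0.00)] = 0.2475
  C_33 = (0.55)(0.70) − (-0.20)(0.00) = 0.3850
det(I−A) = Σ_j (I−A)_1j·C_1j = (0.55)(0.5075) + (-0.20)(0.0675) + (0.00)(0.1050) = 0.265625
adj(I−A) = Cᵀ =
  [ 0.5075   0.1900   0.0900]
  [ 0.0675   0.5225   0.2475]
  [ 0.1050   0.2225   0.3850]
(I − A)⁻¹ = adj(I−A) / det(I−A) ≈
  [   1.9106     0.7153     0.3388]
  [   0.2541     1.9671     0.9318]
  [   0.3953     0.8376     1.4494]
Δx = (I − A)⁻¹ Δd with Δd having +120 in the Automotive component and 0 elsewhere.
So Δx_A = L_AA · (+120), where L_AA = adj(I−A)_AA / det(I−A) = 0.3850 / 0.265625.
Δx_A = 0.3850 × (+120) / 0.265625 = 46.20 / 0.265625 ≈ 173.929.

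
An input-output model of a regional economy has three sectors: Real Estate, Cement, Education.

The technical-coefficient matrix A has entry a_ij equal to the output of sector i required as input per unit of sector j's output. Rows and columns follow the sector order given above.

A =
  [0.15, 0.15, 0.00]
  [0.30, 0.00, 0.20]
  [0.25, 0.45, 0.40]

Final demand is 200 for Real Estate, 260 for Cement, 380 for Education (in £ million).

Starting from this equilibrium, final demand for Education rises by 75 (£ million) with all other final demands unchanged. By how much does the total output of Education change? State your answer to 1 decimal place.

Δx_E = 151.3

I − A =
  [   0.85    -0.15     0.00]
  [  -0.30     1.00    -0.20]
  [  -0.25    -0.45     0.60]
Cofactors of I−A, C_ij = (−1)^(i+j)·(minor ij) (rows/columns in the sector order above):
  C_11 = (1.00)(0.60) − (-0.20)(-0.45) = 0.5100
  C_12 = −[(-0.30)(0.60) − (-0.20)(-0.25)] = 0.2300
  C_13 = (-0.30)(-0.45) − (1.00)(-0.25) = 0.3850
  C_21 = −[(-0.15)(0.60) − (0.00)(-0.45)] = 0.0900
  C_22 = (0.85)(0.60) − (0.00)(-0.25) = 0.5100
  C_23 = −[(0.85)(-0.45) − (-0.15)(-0.25)] = 0.4200
  C_31 = (-0.15)(-0.20) − (0.00)(1.00) = 0.0300
  C_32 = −[(0.85)(-0.20) − (0.00)(-0.30)] = 0.1700
  C_33 = (0.85)(1.00) − (-0.15)(-0.30) = 0.8050
det(I−A) = Σ_j (I−A)_1j·C_1j = (0.85)(0.5100) + (-0.15)(0.2300) + (0.00)(0.3850) = 0.3990
adj(I−A) = Cᵀ =
  [ 0.5100   0.0900   0.0300]
  [ 0.2300   0.5100   0.1700]
  [ 0.3850   0.4200   0.8050]
(I − A)⁻¹ = adj(I−A) / det(I−A) ≈
  [   1.2782     0.2256     0.0752]
  [   0.5764     1.2782     0.4261]
  [   0.9649     1.0526     2.0175]
Δx = (I − A)⁻¹ Δd with Δd having +75 in the Education component and 0 elsewhere.
So Δx_E = L_EE · (+75), where L_EE = adj(I−A)_EE / det(I−A) = 0.8050 / 0.3990.
Δx_E = 0.8050 × (+75) / 0.3990 = 60.375 / 0.3990 ≈ 151.3.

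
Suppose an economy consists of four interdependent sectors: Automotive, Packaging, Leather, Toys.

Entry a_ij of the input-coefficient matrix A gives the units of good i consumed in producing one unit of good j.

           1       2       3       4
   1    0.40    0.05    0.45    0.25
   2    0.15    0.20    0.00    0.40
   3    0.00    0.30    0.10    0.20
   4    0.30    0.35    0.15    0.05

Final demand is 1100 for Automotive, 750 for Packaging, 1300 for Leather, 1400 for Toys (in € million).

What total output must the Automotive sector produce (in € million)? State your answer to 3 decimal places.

I − A =
  [   0.60    -0.05    -0.45    -0.25]
  [  -0.15     0.80     0.00    -0.40]
  [   0.00    -0.30     0.90    -0.20]
  [  -0.30    -0.35    -0.15     0.95]
Compute the cofactors C_ij = (−1)^(i+j)·(3×3 minor ij) of I−A; the adjugate is their transpose:
adj(I−A) = Cᵀ =
  [ 0.51600   0.29100   0.31200   0.32400]
  [ 0.23175   0.40050   0.15975   0.26325]
  [ 0.13725   0.19350   0.28575   0.17775]
  [ 0.27000   0.27000   0.20250   0.40500]
det(I−A) = Σ_j (I−A)_1j·C_1j = (0.60)(0.51600) + (-0.05)(0.23175) + (-0.45)(0.13725) + (-0.25)(0.27000) = 0.16875
(I − A)⁻¹ = adj(I−A) / det(I−A) ≈
  [   3.0578     1.7244     1.8489     1.9200]
  [   1.3733     2.3733     0.9467     1.5600]
  [   0.8133     1.1467     1.6933     1.0533]
  [   1.6000     1.6000     1.2000     2.4000]
x = (I − A)⁻¹ d = adj(I−A)·d / det(I−A), with det(I−A) = 0.16875:
  x_1 = (0.51600·1100 + 0.29100·750 + 0.31200·1300 + 0.32400·1400) / 0.16875 = 1645.05 / 0.16875 ≈ 9748.444
  x_2 = (0.23175·1100 + 0.40050·750 + 0.15975·1300 + 0.26325·1400) / 0.16875 = 1131.525 / 0.16875 ≈ 6705.333
  x_3 = (0.13725·1100 + 0.19350·750 + 0.28575·1300 + 0.17775·1400) / 0.16875 = 916.425 / 0.16875 ≈ 5430.667
  x_4 = (0.27000·1100 + 0.27000·750 + 0.20250·1300 + 0.40500·1400) / 0.16875 = 1329.75 / 0.16875 = 7880.000

x_1 = 9748.444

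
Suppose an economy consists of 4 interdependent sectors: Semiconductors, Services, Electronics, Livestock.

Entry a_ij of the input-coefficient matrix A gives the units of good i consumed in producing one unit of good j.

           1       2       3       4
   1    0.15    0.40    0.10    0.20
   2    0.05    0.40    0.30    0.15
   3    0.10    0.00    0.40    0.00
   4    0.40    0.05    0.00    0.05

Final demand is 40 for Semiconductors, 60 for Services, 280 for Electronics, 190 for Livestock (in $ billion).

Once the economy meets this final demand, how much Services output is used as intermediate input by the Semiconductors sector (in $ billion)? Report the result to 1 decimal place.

I − A =
  [   0.85    -0.40    -0.10    -0.20]
  [  -0.05     0.60    -0.30    -0.15]
  [  -0.10     0.00     0.60     0.00]
  [  -0.40    -0.05     0.00     0.95]
Compute the cofactors C_ij = (−1)^(i+j)·(3×3 minor ij) of I−A; the adjugate is their transpose:
adj(I−A) = Cᵀ =
  [ 0.337500   0.234000   0.173250   0.108000]
  [ 0.093000   0.427000   0.229000   0.087000]
  [ 0.056250   0.039000   0.386625   0.018000]
  [ 0.147000   0.121000   0.085000   0.276000]
det(I−A) = Σ_j (I−A)_1j·C_1j = (0.85)(0.337500) + (-0.40)(0.093000) + (-0.10)(0.056250) + (-0.20)(0.147000) = 0.21465
(I − A)⁻¹ = adj(I−A) / det(I−A) ≈
  [   1.5723     1.0901     0.8071     0.5031]
  [   0.4333     1.9893     1.0669     0.4053]
  [   0.2621     0.1817     1.8012     0.0839]
  [   0.6848     0.5637     0.3960     1.2858]
First solve x = (I − A)⁻¹ d = adj(I−A)·d / det(I−A); in particular x_1 = (0.337500·40 + 0.234000·60 + 0.173250·280 + 0.108000·190) / 0.21465 = 96.57 / 0.21465 ≈ 449.895.
Intermediate flow from 2 to 1: z_21 = a_21 · x_1 = 0.05 × 96.57 / 0.21465 = 4.8285 / 0.21465 ≈ 22.5.

z_21 = 22.5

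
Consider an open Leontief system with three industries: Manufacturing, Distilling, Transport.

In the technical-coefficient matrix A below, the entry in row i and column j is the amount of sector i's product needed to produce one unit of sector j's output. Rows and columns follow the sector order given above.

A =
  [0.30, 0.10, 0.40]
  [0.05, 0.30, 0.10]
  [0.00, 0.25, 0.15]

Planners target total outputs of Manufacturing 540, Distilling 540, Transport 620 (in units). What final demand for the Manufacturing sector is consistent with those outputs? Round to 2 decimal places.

d_M = 76.00

I − A =
  [   0.70    -0.10    -0.40]
  [  -0.05     0.70    -0.10]
  [   0.00    -0.25     0.85]
d = (I − A) x:
  d_M = (+0.70)·540 + (-0.10)·540 + (-0.40)·620 = 76.00
  d_D = (-0.05)·540 + (+0.70)·540 + (-0.10)·620 = 289.00
  d_T = (+0.00)·540 + (-0.25)·540 + (+0.85)·620 = 392.00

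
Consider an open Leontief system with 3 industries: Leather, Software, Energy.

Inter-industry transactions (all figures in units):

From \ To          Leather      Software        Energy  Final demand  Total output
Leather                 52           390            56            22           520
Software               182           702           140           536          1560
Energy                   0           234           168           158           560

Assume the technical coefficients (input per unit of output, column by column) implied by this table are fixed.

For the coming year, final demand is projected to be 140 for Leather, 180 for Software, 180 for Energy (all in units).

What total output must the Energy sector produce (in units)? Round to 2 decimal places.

Technical coefficients a_ij = z_ij / X_j:
  a_LL = 52/520 = 0.10, a_SL = 182/520 = 0.35, a_EL = 0/520 = 0.00
  a_LS = 390/1560 = 0.25, a_SS = 702/1560 = 0.45, a_ES = 234/1560 = 0.15
  a_LE = 56/560 = 0.10, a_SE = 140/560 = 0.25, a_EE = 168/560 = 0.30
I − A =
  [   0.90    -0.25    -0.10]
  [  -0.35     0.55    -0.25]
  [   0.00    -0.15     0.70]
Cofactors of I−A, C_ij = (−1)^(i+j)·(minor ij) (rows/columns in the sector order above):
  C_11 = (0.55)(0.70) − (-0.25)(-0.15) = 0.3475
  C_12 = −[(-0.35)(0.70) − (-0.25)(0.00)] = 0.2450
  C_13 = (-0.35)(-0.15) − (0.55)(0.00) = 0.0525
  C_21 = −[(-0.25)(0.70) − (-0.10)(-0.15)] = 0.1900
  C_22 = (0.90)(0.70) − (-0.10)(0.00) = 0.6300
  C_23 = −[(0.90)(-0.15) − (-0.25)(0.00)] = 0.1350
  C_31 = (-0.25)(-0.25) − (-0.10)(0.55) = 0.1175
  C_32 = −[(0.90)(-0.25) − (-0.10)(-0.35)] = 0.2600
  C_33 = (0.90)(0.55) − (-0.25)(-0.35) = 0.4075
det(I−A) = Σ_j (I−A)_1j·C_1j = (0.90)(0.3475) + (-0.25)(0.2450) + (-0.10)(0.0525) = 0.24625
adj(I−A) = Cᵀ =
  [ 0.3475   0.1900   0.1175]
  [ 0.2450   0.6300   0.2600]
  [ 0.0525   0.1350   0.4075]
(I − A)⁻¹ = adj(I−A) / det(I−A) ≈
  [   1.4112     0.7716     0.4772]
  [   0.9949     2.5584     1.0558]
  [   0.2132     0.5482     1.6548]
x = (I − A)⁻¹ d = adj(I−A)·d / det(I−A), with det(I−A) = 0.24625:
  x_L = (0.3475·140 + 0.1900·180 + 0.1175·180) / 0.24625 = 104.00 / 0.24625 ≈ 422.34
  x_S = (0.2450·140 + 0.6300·180 + 0.2600·180) / 0.24625 = 194.50 / 0.24625 ≈ 789.85
  x_E = (0.0525·140 + 0.1350·180 + 0.4075·180) / 0.24625 = 105.00 / 0.24625 ≈ 426.40

x_E = 426.40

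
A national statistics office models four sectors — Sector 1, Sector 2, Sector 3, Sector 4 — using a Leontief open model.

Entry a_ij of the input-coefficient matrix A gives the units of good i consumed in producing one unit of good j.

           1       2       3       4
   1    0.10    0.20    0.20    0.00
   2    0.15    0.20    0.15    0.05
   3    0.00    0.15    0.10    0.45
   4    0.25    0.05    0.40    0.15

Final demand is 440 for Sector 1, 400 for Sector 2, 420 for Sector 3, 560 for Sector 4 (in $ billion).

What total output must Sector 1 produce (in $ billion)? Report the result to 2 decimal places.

I − A =
  [   0.90    -0.20    -0.20     0.00]
  [  -0.15     0.80    -0.15    -0.05]
  [   0.00    -0.15     0.90    -0.45]
  [  -0.25    -0.05    -0.40     0.85]
Compute the cofactors C_ij = (−1)^(i+j)·(3×3 minor ij) of I−A; the adjugate is their transpose:
adj(I−A) = Cᵀ =
  [ 0.440250   0.147000   0.165000   0.096000]
  [ 0.115875   0.504000   0.160750   0.114750]
  [ 0.114375   0.157500   0.581750   0.317250]
  [ 0.190125   0.147000   0.331750   0.596250]
det(I−A) = Σ_j (I−A)_1j·C_1j = (0.90)(0.440250) + (-0.20)(0.115875) + (-0.20)(0.114375) + (0.00)(0.190125) = 0.350175
(I − A)⁻¹ = adj(I−A) / det(I−A) ≈
  [   1.2572     0.4198     0.4712     0.2741]
  [   0.3309     1.4393     0.4591     0.3277]
  [   0.3266     0.4498     1.6613     0.9060]
  [   0.5429     0.4198     0.9474     1.7027]
x = (I − A)⁻¹ d = adj(I−A)·d / det(I−A), with det(I−A) = 0.350175:
  x_1 = (0.440250·440 + 0.147000·400 + 0.165000·420 + 0.096000·560) / 0.350175 = 375.57 / 0.350175 ≈ 1072.52
  x_2 = (0.115875·440 + 0.504000·400 + 0.160750·420 + 0.114750·560) / 0.350175 = 384.36 / 0.350175 ≈ 1097.62
  x_3 = (0.114375·440 + 0.157500·400 + 0.581750·420 + 0.317250·560) / 0.350175 = 535.32 / 0.350175 ≈ 1528.72
  x_4 = (0.190125·440 + 0.147000·400 + 0.331750·420 + 0.596250·560) / 0.350175 = 615.69 / 0.350175 ≈ 1758.24

x_1 = 1072.52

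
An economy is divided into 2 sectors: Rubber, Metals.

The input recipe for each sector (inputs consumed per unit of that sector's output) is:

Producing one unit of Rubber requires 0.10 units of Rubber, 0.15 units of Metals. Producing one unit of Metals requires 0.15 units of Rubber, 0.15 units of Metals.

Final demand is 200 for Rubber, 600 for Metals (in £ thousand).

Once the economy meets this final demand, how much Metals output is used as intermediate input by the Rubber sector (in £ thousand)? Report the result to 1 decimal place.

I − A =
  [   0.90    -0.15]
  [  -0.15     0.85]
det(I−A) = (0.90)(0.85) − (-0.15)(-0.15) = 0.7425
adj(I−A) = [[0.85, 0.15], [0.15, 0.90]]
(I − A)⁻¹ = adj(I−A) / det(I−A) ≈
  [   1.1448     0.2020]
  [   0.2020     1.2121]
First solve x = (I − A)⁻¹ d = adj(I−A)·d / det(I−A); in particular x_1 = (0.85·200 + 0.15·600) / 0.7425 = 260.00 / 0.7425 ≈ 350.168.
Intermediate flow from 2 to 1: z_21 = a_21 · x_1 = 0.15 × 260.00 / 0.7425 = 39.00 / 0.7425 ≈ 52.5.

z_21 = 52.5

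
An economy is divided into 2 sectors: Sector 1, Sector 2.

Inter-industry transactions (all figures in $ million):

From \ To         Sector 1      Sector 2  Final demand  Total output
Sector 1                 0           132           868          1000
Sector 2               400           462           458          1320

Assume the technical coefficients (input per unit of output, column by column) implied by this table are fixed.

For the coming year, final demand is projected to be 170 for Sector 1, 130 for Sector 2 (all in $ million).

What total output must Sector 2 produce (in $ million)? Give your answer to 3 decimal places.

x_2 = 324.590

Technical coefficients a_ij = z_ij / X_j:
  a_11 = 0/1000 = 0.00, a_21 = 400/1000 = 0.40
  a_12 = 132/1320 = 0.10, a_22 = 462/1320 = 0.35
I − A =
  [   1.00    -0.10]
  [  -0.40     0.65]
det(I−A) = (1.00)(0.65) − (-0.10)(-0.40) = 0.6100
adj(I−A) = [[0.65, 0.10], [0.40, 1.00]]
(I − A)⁻¹ = adj(I−A) / det(I−A) ≈
  [   1.0656     0.1639]
  [   0.6557     1.6393]
x = (I − A)⁻¹ d = adj(I−A)·d / det(I−A), with det(I−A) = 0.6100:
  x_1 = (0.65·170 + 0.10·130) / 0.6100 = 123.50 / 0.6100 ≈ 202.459
  x_2 = (0.40·170 + 1.00·130) / 0.6100 = 198.00 / 0.6100 ≈ 324.590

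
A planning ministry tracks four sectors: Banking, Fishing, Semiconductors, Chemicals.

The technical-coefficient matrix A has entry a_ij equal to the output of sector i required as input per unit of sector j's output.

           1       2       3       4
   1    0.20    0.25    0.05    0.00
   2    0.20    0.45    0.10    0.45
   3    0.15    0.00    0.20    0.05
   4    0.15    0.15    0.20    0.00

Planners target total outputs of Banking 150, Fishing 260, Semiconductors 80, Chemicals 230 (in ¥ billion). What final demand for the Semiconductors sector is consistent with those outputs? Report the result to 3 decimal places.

I − A =
  [   0.80    -0.25    -0.05     0.00]
  [  -0.20     0.55    -0.10    -0.45]
  [  -0.15     0.00     0.80    -0.05]
  [  -0.15    -0.15    -0.20     1.00]
d = (I − A) x:
  d_1 = (+0.80)·150 + (-0.25)·260 + (-0.05)·80 + (+0.00)·230 = 51.000
  d_2 = (-0.20)·150 + (+0.55)·260 + (-0.10)·80 + (-0.45)·230 = 1.500
  d_3 = (-0.15)·150 + (+0.00)·260 + (+0.80)·80 + (-0.05)·230 = 30.000
  d_4 = (-0.15)·150 + (-0.15)·260 + (-0.20)·80 + (+1.00)·230 = 152.500

d_3 = 30.000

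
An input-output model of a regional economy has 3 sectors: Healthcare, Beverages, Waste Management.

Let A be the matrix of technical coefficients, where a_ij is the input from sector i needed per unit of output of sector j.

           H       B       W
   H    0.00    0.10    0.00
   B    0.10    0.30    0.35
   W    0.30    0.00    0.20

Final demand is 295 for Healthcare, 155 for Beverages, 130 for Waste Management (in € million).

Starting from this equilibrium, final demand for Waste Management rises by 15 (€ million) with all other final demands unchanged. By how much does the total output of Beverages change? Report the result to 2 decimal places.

I − A =
  [   1.00    -0.10     0.00]
  [  -0.10     0.70    -0.35]
  [  -0.30     0.00     0.80]
Cofactors of I−A, C_ij = (−1)^(i+j)·(minor ij) (rows/columns in the sector order above):
  C_11 = (0.70)(0.80) − (-0.35)(0.00) = 0.5600
  C_12 = −[(-0.10)(0.80) − (-0.35)(-0.30)] = 0.1850
  C_13 = (-0.10)(0.00) − (0.70)(-0.30) = 0.2100
  C_21 = −[(-0.10)(0.80) − (0.00)(0.00)] = 0.0800
  C_22 = (1.00)(0.80) − (0.00)(-0.30) = 0.8000
  C_23 = −[(1.00)(0.00) − (-0.10)(-0.30)] = 0.0300
  C_31 = (-0.10)(-0.35) − (0.00)(0.70) = 0.0350
  C_32 = −[(1.00)(-0.35) − (0.00)(-0.10)] = 0.3500
  C_33 = (1.00)(0.70) − (-0.10)(-0.10) = 0.6900
det(I−A) = Σ_j (I−A)_1j·C_1j = (1.00)(0.5600) + (-0.10)(0.1850) + (0.00)(0.2100) = 0.5415
adj(I−A) = Cᵀ =
  [ 0.5600   0.0800   0.0350]
  [ 0.1850   0.8000   0.3500]
  [ 0.2100   0.0300   0.6900]
(I − A)⁻¹ = adj(I−A) / det(I−A) ≈
  [   1.0342     0.1477     0.0646]
  [   0.3416     1.4774     0.6464]
  [   0.3878     0.0554     1.2742]
Δx = (I − A)⁻¹ Δd with Δd having +15 in the Waste Management component and 0 elsewhere.
So Δx_B = L_BW · (+15), where L_BW = adj(I−A)_BW / det(I−A) = 0.3500 / 0.5415.
Δx_B = 0.3500 × (+15) / 0.5415 = 5.25 / 0.5415 ≈ 9.70.

Δx_B = 9.70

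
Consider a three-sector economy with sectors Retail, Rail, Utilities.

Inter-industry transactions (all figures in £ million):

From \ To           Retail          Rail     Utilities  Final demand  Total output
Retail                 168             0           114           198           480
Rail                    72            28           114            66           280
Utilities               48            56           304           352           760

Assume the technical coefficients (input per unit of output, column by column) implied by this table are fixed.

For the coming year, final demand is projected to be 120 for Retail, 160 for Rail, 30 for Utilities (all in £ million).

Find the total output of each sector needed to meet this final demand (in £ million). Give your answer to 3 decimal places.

Technical coefficients a_ij = z_ij / X_j:
  a_11 = 168/480 = 0.35, a_21 = 72/480 = 0.15, a_31 = 48/480 = 0.10
  a_12 = 0/280 = 0.00, a_22 = 28/280 = 0.10, a_32 = 56/280 = 0.20
  a_13 = 114/760 = 0.15, a_23 = 114/760 = 0.15, a_33 = 304/760 = 0.40
I − A =
  [   0.65     0.00    -0.15]
  [  -0.15     0.90    -0.15]
  [  -0.10    -0.20     0.60]
Cofactors of I−A, C_ij = (−1)^(i+j)·(minor ij) (rows/columns in the sector order above):
  C_11 = (0.90)(0.60) − (-0.15)(-0.20) = 0.5100
  C_12 = −[(-0.15)(0.60) − (-0.15)(-0.10)] = 0.1050
  C_13 = (-0.15)(-0.20) − (0.90)(-0.10) = 0.1200
  C_21 = −[(0.00)(0.60) − (-0.15)(-0.20)] = 0.0300
  C_22 = (0.65)(0.60) − (-0.15)(-0.10) = 0.3750
  C_23 = −[(0.65)(-0.20) − (0.00)(-0.10)] = 0.1300
  C_31 = (0.00)(-0.15) − (-0.15)(0.90) = 0.1350
  C_32 = −[(0.65)(-0.15) − (-0.15)(-0.15)] = 0.1200
  C_33 = (0.65)(0.90) − (0.00)(-0.15) = 0.5850
det(I−A) = Σ_j (I−A)_1j·C_1j = (0.65)(0.5100) + (0.00)(0.1050) + (-0.15)(0.1200) = 0.3135
adj(I−A) = Cᵀ =
  [ 0.5100   0.0300   0.1350]
  [ 0.1050   0.3750   0.1200]
  [ 0.1200   0.1300   0.5850]
(I − A)⁻¹ = adj(I−A) / det(I−A) ≈
  [   1.6268     0.0957     0.4306]
  [   0.3349     1.1962     0.3828]
  [   0.3828     0.4147     1.8660]
x = (I − A)⁻¹ d = adj(I−A)·d / det(I−A), with det(I−A) = 0.3135:
  x_1 = (0.5100·120 + 0.0300·160 + 0.1350·30) / 0.3135 = 70.05 / 0.3135 ≈ 223.445
  x_2 = (0.1050·120 + 0.3750·160 + 0.1200·30) / 0.3135 = 76.20 / 0.3135 ≈ 243.062
  x_3 = (0.1200·120 + 0.1300·160 + 0.5850·30) / 0.3135 = 52.75 / 0.3135 ≈ 168.262

x_1 = 223.445, x_2 = 243.062, x_3 = 168.262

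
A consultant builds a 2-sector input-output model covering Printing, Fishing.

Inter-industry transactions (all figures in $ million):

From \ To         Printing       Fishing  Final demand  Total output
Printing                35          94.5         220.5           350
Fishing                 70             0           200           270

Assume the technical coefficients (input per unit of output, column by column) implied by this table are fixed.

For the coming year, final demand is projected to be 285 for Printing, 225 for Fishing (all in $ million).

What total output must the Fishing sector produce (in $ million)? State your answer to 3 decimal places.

x_F = 312.651

Technical coefficients a_ij = z_ij / X_j:
  a_PP = 35/350 = 0.10, a_FP = 70/350 = 0.20
  a_PF = 94.5/270 = 0.35, a_FF = 0/270 = 0.00
I − A =
  [   0.90    -0.35]
  [  -0.20     1.00]
det(I−A) = (0.90)(1.00) − (-0.35)(-0.20) = 0.8300
adj(I−A) = [[1.00, 0.35], [0.20, 0.90]]
(I − A)⁻¹ = adj(I−A) / det(I−A) ≈
  [   1.2048     0.4217]
  [   0.2410     1.0843]
x = (I − A)⁻¹ d = adj(I−A)·d / det(I−A), with det(I−A) = 0.8300:
  x_P = (1.00·285 + 0.35·225) / 0.8300 = 363.75 / 0.8300 ≈ 438.253
  x_F = (0.20·285 + 0.90·225) / 0.8300 = 259.50 / 0.8300 ≈ 312.651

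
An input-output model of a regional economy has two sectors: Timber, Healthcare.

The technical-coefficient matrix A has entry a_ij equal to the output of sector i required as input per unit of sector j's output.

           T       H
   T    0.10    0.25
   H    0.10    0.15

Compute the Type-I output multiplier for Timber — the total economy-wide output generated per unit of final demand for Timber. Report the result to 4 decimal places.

I − A =
  [   0.90    -0.25]
  [  -0.10     0.85]
det(I−A) = (0.90)(0.85) − (-0.25)(-0.10) = 0.7400
adj(I−A) = [[0.85, 0.25], [0.10, 0.90]]
(I − A)⁻¹ = adj(I−A) / det(I−A) ≈
  [   1.14865     0.33784]
  [   0.13514     1.21622]
The output multiplier for sector j is the column-j sum of the Leontief inverse (I − A)⁻¹ = adj(I−A) / det(I−A).
Column T of adj(I−A): (0.85, 0.10); det(I−A) = 0.7400.
m_T = (0.85 + 0.10) / 0.7400 = 0.95 / 0.7400 ≈ 1.2838.

m_T = 1.2838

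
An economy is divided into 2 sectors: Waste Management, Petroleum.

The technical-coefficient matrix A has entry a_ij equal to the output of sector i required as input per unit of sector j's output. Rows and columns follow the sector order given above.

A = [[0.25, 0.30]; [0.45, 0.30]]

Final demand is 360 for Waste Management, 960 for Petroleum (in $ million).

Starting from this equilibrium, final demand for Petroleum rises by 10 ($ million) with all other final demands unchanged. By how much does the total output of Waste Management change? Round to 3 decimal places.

Δx_1 = 7.692

I − A =
  [   0.75    -0.30]
  [  -0.45     0.70]
det(I−A) = (0.75)(0.70) − (-0.30)(-0.45) = 0.3900
adj(I−A) = [[0.70, 0.30], [0.45, 0.75]]
(I − A)⁻¹ = adj(I−A) / det(I−A) ≈
  [   1.7949     0.7692]
  [   1.1538     1.9231]
Δx = (I − A)⁻¹ Δd with Δd having +10 in the Petroleum component and 0 elsewhere.
So Δx_1 = L_12 · (+10), where L_12 = adj(I−A)_12 / det(I−A) = 0.30 / 0.3900.
Δx_1 = 0.30 × (+10) / 0.3900 = 3.00 / 0.3900 ≈ 7.692.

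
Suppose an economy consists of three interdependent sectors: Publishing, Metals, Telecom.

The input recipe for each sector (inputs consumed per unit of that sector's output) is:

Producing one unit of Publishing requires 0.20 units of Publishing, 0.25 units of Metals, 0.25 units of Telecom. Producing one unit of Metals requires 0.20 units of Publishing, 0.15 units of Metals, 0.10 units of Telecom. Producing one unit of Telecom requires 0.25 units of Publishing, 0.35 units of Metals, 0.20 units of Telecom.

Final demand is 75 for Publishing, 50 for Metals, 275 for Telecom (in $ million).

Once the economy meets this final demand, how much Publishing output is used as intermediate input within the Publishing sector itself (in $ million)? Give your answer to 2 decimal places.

I − A =
  [   0.80    -0.20    -0.25]
  [  -0.25     0.85    -0.35]
  [  -0.25    -0.10     0.80]
Cofactors of I−A, C_ij = (−1)^(i+j)·(minor ij) (rows/columns in the sector order above):
  C_11 = (0.85)(0.80) − (-0.35)(-0.10) = 0.6450
  C_12 = −[(-0.25)(0.80) − (-0.35)(-0.25)] = 0.2875
  C_13 = (-0.25)(-0.10) − (0.85)(-0.25) = 0.2375
  C_21 = −[(-0.20)(0.80) − (-0.25)(-0.10)] = 0.1850
  C_22 = (0.80)(0.80) − (-0.25)(-0.25) = 0.5775
  C_23 = −[(0.80)(-0.10) − (-0.20)(-0.25)] = 0.1300
  C_31 = (-0.20)(-0.35) − (-0.25)(0.85) = 0.2825
  C_32 = −[(0.80)(-0.35) − (-0.25)(-0.25)] = 0.3425
  C_33 = (0.80)(0.85) − (-0.20)(-0.25) = 0.6300
det(I−A) = Σ_j (I−A)_1j·C_1j = (0.80)(0.6450) + (-0.20)(0.2875) + (-0.25)(0.2375) = 0.399125
adj(I−A) = Cᵀ =
  [ 0.6450   0.1850   0.2825]
  [ 0.2875   0.5775   0.3425]
  [ 0.2375   0.1300   0.6300]
(I − A)⁻¹ = adj(I−A) / det(I−A) ≈
  [   1.6160     0.4635     0.7078]
  [   0.7203     1.4469     0.8581]
  [   0.5951     0.3257     1.5785]
First solve x = (I − A)⁻¹ d = adj(I−A)·d / det(I−A); in particular x_P = (0.6450·75 + 0.1850·50 + 0.2825·275) / 0.399125 = 135.3125 / 0.399125 ≈ 339.0229.
Intermediate flow from P to P: z_PP = a_PP · x_P = 0.20 × 135.3125 / 0.399125 = 27.0625 / 0.399125 ≈ 67.80.

z_PP = 67.80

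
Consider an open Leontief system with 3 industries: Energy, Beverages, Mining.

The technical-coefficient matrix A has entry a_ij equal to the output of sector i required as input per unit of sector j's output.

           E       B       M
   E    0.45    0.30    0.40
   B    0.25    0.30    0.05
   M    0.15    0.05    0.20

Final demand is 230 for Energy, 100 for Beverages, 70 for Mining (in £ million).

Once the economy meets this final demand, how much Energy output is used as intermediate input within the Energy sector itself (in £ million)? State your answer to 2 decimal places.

I − A =
  [   0.55    -0.30    -0.40]
  [  -0.25     0.70    -0.05]
  [  -0.15    -0.05     0.80]
Cofactors of I−A, C_ij = (−1)^(i+j)·(minor ij) (rows/columns in the sector order above):
  C_11 = (0.70)(0.80) − (-0.05)(-0.05) = 0.5575
  C_12 = −[(-0.25)(0.80) − (-0.05)(-0.15)] = 0.2075
  C_13 = (-0.25)(-0.05) − (0.70)(-0.15) = 0.1175
  C_21 = −[(-0.30)(0.80) − (-0.40)(-0.05)] = 0.2600
  C_22 = (0.55)(0.80) − (-0.40)(-0.15) = 0.3800
  C_23 = −[(0.55)(-0.05) − (-0.30)(-0.15)] = 0.0725
  C_31 = (-0.30)(-0.05) − (-0.40)(0.70) = 0.2950
  C_32 = −[(0.55)(-0.05) − (-0.40)(-0.25)] = 0.1275
  C_33 = (0.55)(0.70) − (-0.30)(-0.25) = 0.3100
det(I−A) = Σ_j (I−A)_1j·C_1j = (0.55)(0.5575) + (-0.30)(0.2075) + (-0.40)(0.1175) = 0.197375
adj(I−A) = Cᵀ =
  [ 0.5575   0.2600   0.2950]
  [ 0.2075   0.3800   0.1275]
  [ 0.1175   0.0725   0.3100]
(I − A)⁻¹ = adj(I−A) / det(I−A) ≈
  [   2.8246     1.3173     1.4946]
  [   1.0513     1.9253     0.6460]
  [   0.5953     0.3673     1.5706]
First solve x = (I − A)⁻¹ d = adj(I−A)·d / det(I−A); in particular x_E = (0.5575·230 + 0.2600·100 + 0.2950·70) / 0.197375 = 174.875 / 0.197375 ≈ 886.0038.
Intermediate flow from E to E: z_EE = a_EE · x_E = 0.45 × 174.875 / 0.197375 = 78.69375 / 0.197375 ≈ 398.70.

z_EE = 398.70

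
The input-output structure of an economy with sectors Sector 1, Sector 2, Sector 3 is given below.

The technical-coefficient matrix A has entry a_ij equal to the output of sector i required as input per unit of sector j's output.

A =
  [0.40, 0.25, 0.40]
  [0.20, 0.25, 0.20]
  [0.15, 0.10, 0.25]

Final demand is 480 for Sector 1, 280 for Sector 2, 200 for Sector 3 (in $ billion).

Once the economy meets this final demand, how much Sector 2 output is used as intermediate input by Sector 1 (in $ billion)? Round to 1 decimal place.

z_21 = 346.5

I − A =
  [   0.60    -0.25    -0.40]
  [  -0.20     0.75    -0.20]
  [  -0.15    -0.10     0.75]
Cofactors of I−A, C_ij = (−1)^(i+j)·(minor ij) (rows/columns in the sector order above):
  C_11 = (0.75)(0.75) − (-0.20)(-0.10) = 0.5425
  C_12 = −[(-0.20)(0.75) − (-0.20)(-0.15)] = 0.1800
  C_13 = (-0.20)(-0.10) − (0.75)(-0.15) = 0.1325
  C_21 = −[(-0.25)(0.75) − (-0.40)(-0.10)] = 0.2275
  C_22 = (0.60)(0.75) − (-0.40)(-0.15) = 0.3900
  C_23 = −[(0.60)(-0.10) − (-0.25)(-0.15)] = 0.0975
  C_31 = (-0.25)(-0.20) − (-0.40)(0.75) = 0.3500
  C_32 = −[(0.60)(-0.20) − (-0.40)(-0.20)] = 0.2000
  C_33 = (0.60)(0.75) − (-0.25)(-0.20) = 0.4000
det(I−A) = Σ_j (I−A)_1j·C_1j = (0.60)(0.5425) + (-0.25)(0.1800) + (-0.40)(0.1325) = 0.2275
adj(I−A) = Cᵀ =
  [ 0.5425   0.2275   0.3500]
  [ 0.1800   0.3900   0.2000]
  [ 0.1325   0.0975   0.4000]
(I − A)⁻¹ = adj(I−A) / det(I−A) ≈
  [   2.3846     1.0000     1.5385]
  [   0.7912     1.7143     0.8791]
  [   0.5824     0.4286     1.7582]
First solve x = (I − A)⁻¹ d = adj(I−A)·d / det(I−A); in particular x_1 = (0.5425·480 + 0.2275·280 + 0.3500·200) / 0.2275 = 394.10 / 0.2275 ≈ 1732.308.
Intermediate flow from 2 to 1: z_21 = a_21 · x_1 = 0.20 × 394.10 / 0.2275 = 78.82 / 0.2275 ≈ 346.5.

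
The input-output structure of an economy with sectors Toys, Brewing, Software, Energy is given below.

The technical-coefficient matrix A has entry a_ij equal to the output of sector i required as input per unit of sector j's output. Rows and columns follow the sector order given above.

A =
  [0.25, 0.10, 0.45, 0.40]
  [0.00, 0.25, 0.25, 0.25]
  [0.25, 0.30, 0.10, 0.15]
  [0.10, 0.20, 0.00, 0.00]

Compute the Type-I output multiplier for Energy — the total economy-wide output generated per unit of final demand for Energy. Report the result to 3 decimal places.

I − A =
  [   0.75    -0.10    -0.45    -0.40]
  [   0.00     0.75    -0.25    -0.25]
  [  -0.25    -0.30     0.90    -0.15]
  [  -0.10    -0.20     0.00     1.00]
Compute the cofactors C_ij = (−1)^(i+j)·(3×3 minor ij) of I−A; the adjugate is their transpose:
adj(I−A) = Cᵀ =
  [ 0.547500   0.310500   0.360000   0.350625]
  [ 0.088750   0.519750   0.188750   0.193750]
  [ 0.193750   0.282000   0.492500   0.221875]
  [ 0.072500   0.135000   0.073750   0.359375]
det(I−A) = Σ_j (I−A)_1j·C_1j = (0.75)(0.547500) + (-0.10)(0.088750) + (-0.45)(0.193750) + (-0.40)(0.072500) = 0.2855625
(I − A)⁻¹ = adj(I−A) / det(I−A) ≈
  [   1.9173     1.0873     1.2607     1.2278]
  [   0.3108     1.8201     0.6610     0.6785]
  [   0.6785     0.9875     1.7247     0.7770]
  [   0.2539     0.4728     0.2583     1.2585]
The output multiplier for sector j is the column-j sum of the Leontief inverse (I − A)⁻¹ = adj(I−A) / det(I−A).
Column E of adj(I−A): (0.350625, 0.193750, 0.221875, 0.359375); det(I−A) = 0.2855625.
m_E = (0.350625 + 0.193750 + 0.221875 + 0.359375) / 0.2855625 = 1.125625 / 0.2855625 ≈ 3.942.

m_E = 3.942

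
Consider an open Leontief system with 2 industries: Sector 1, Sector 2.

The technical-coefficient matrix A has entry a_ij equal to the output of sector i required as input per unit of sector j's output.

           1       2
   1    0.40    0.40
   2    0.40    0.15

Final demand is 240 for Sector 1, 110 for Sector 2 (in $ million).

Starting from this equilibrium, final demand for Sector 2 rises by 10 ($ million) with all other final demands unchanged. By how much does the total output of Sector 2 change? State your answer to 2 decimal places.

I − A =
  [   0.60    -0.40]
  [  -0.40     0.85]
det(I−A) = (0.60)(0.85) − (-0.40)(-0.40) = 0.3500
adj(I−A) = [[0.85, 0.40], [0.40, 0.60]]
(I − A)⁻¹ = adj(I−A) / det(I−A) ≈
  [   2.4286     1.1429]
  [   1.1429     1.7143]
Δx = (I − A)⁻¹ Δd with Δd having +10 in the Sector 2 component and 0 elsewhere.
So Δx_2 = L_22 · (+10), where L_22 = adj(I−A)_22 / det(I−A) = 0.60 / 0.3500.
Δx_2 = 0.60 × (+10) / 0.3500 = 6.00 / 0.3500 ≈ 17.14.

Δx_2 = 17.14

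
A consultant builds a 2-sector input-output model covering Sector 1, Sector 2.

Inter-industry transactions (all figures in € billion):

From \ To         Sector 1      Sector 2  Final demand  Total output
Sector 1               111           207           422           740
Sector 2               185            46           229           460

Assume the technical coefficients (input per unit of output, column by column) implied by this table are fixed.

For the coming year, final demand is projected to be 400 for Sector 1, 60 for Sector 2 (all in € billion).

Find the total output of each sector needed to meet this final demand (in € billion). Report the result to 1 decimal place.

x_1 = 593.1, x_2 = 231.4

Technical coefficients a_ij = z_ij / X_j:
  a_11 = 111/740 = 0.15, a_21 = 185/740 = 0.25
  a_12 = 207/460 = 0.45, a_22 = 46/460 = 0.10
I − A =
  [   0.85    -0.45]
  [  -0.25     0.90]
det(I−A) = (0.85)(0.90) − (-0.45)(-0.25) = 0.6525
adj(I−A) = [[0.90, 0.45], [0.25, 0.85]]
(I − A)⁻¹ = adj(I−A) / det(I−A) ≈
  [   1.3793     0.6897]
  [   0.3831     1.3027]
x = (I − A)⁻¹ d = adj(I−A)·d / det(I−A), with det(I−A) = 0.6525:
  x_1 = (0.90·400 + 0.45·60) / 0.6525 = 387.00 / 0.6525 ≈ 593.1
  x_2 = (0.25·400 + 0.85·60) / 0.6525 = 151.00 / 0.6525 ≈ 231.4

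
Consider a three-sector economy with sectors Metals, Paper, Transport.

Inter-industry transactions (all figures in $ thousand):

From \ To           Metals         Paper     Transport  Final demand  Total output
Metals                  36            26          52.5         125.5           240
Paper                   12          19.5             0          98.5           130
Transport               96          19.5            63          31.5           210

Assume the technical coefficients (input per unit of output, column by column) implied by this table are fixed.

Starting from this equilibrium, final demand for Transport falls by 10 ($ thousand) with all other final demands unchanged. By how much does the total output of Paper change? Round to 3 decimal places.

Technical coefficients a_ij = z_ij / X_j:
  a_11 = 36/240 = 0.15, a_21 = 12/240 = 0.05, a_31 = 96/240 = 0.40
  a_12 = 26/130 = 0.20, a_22 = 19.5/130 = 0.15, a_32 = 19.5/130 = 0.15
  a_13 = 52.5/210 = 0.25, a_23 = 0/210 = 0.00, a_33 = 63/210 = 0.30
I − A =
  [   0.85    -0.20    -0.25]
  [  -0.05     0.85     0.00]
  [  -0.40    -0.15     0.70]
Cofactors of I−A, C_ij = (−1)^(i+j)·(minor ij) (rows/columns in the sector order above):
  C_11 = (0.85)(0.70) − (0.00)(-0.15) = 0.5950
  C_12 = −[(-0.05)(0.70) − (0.00)(-0.40)] = 0.0350
  C_13 = (-0.05)(-0.15) − (0.85)(-0.40) = 0.3475
  C_21 = −[(-0.20)(0.70) − (-0.25)(-0.15)] = 0.1775
  C_22 = (0.85)(0.70) − (-0.25)(-0.40) = 0.4950
  C_23 = −[(0.85)(-0.15) − (-0.20)(-0.40)] = 0.2075
  C_31 = (-0.20)(0.00) − (-0.25)(0.85) = 0.2125
  C_32 = −[(0.85)(0.00) − (-0.25)(-0.05)] = 0.0125
  C_33 = (0.85)(0.85) − (-0.20)(-0.05) = 0.7125
det(I−A) = Σ_j (I−A)_1j·C_1j = (0.85)(0.5950) + (-0.20)(0.0350) + (-0.25)(0.3475) = 0.411875
adj(I−A) = Cᵀ =
  [ 0.5950   0.1775   0.2125]
  [ 0.0350   0.4950   0.0125]
  [ 0.3475   0.2075   0.7125]
(I − A)⁻¹ = adj(I−A) / det(I−A) ≈
  [   1.4446     0.4310     0.5159]
  [   0.0850     1.2018     0.0303]
  [   0.8437     0.5038     1.7299]
Δx = (I − A)⁻¹ Δd with Δd having -10 in the Transport component and 0 elsewhere.
So Δx_2 = L_23 · (-10), where L_23 = adj(I−A)_23 / det(I−A) = 0.0125 / 0.411875.
Δx_2 = 0.0125 × (-10) / 0.411875 = -0.125 / 0.411875 ≈ -0.303.

Δx_2 = -0.303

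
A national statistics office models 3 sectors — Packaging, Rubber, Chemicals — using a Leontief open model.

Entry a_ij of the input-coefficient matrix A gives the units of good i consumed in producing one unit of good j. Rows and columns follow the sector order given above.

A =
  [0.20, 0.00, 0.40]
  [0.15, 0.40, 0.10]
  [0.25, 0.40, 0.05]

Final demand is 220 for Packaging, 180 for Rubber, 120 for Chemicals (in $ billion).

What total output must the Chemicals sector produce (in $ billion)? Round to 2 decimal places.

I − A =
  [   0.80     0.00    -0.40]
  [  -0.15     0.60    -0.10]
  [  -0.25    -0.40     0.95]
Cofactors of I−A, C_ij = (−1)^(i+j)·(minor ij) (rows/columns in the sector order above):
  C_11 = (0.60)(0.95) − (-0.10)(-0.40) = 0.5300
  C_12 = −[(-0.15)(0.95) − (-0.10)(-0.25)] = 0.1675
  C_13 = (-0.15)(-0.40) − (0.60)(-0.25) = 0.2100
  C_21 = −[(0.00)(0.95) − (-0.40)(-0.40)] = 0.1600
  C_22 = (0.80)(0.95) − (-0.40)(-0.25) = 0.6600
  C_23 = −[(0.80)(-0.40) − (0.00)(-0.25)] = 0.3200
  C_31 = (0.00)(-0.10) − (-0.40)(0.60) = 0.2400
  C_32 = −[(0.80)(-0.10) − (-0.40)(-0.15)] = 0.1400
  C_33 = (0.80)(0.60) − (0.00)(-0.15) = 0.4800
det(I−A) = Σ_j (I−A)_1j·C_1j = (0.80)(0.5300) + (0.00)(0.1675) + (-0.40)(0.2100) = 0.3400
adj(I−A) = Cᵀ =
  [ 0.5300   0.1600   0.2400]
  [ 0.1675   0.6600   0.1400]
  [ 0.2100   0.3200   0.4800]
(I − A)⁻¹ = adj(I−A) / det(I−A) ≈
  [   1.5588     0.4706     0.7059]
  [   0.4926     1.9412     0.4118]
  [   0.6176     0.9412     1.4118]
x = (I − A)⁻¹ d = adj(I−A)·d / det(I−A), with det(I−A) = 0.3400:
  x_P = (0.5300·220 + 0.1600·180 + 0.2400·120) / 0.3400 = 174.20 / 0.3400 ≈ 512.35
  x_R = (0.1675·220 + 0.6600·180 + 0.1400·120) / 0.3400 = 172.45 / 0.3400 ≈ 507.21
  x_C = (0.2100·220 + 0.3200·180 + 0.4800·120) / 0.3400 = 161.40 / 0.3400 ≈ 474.71

x_C = 474.71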